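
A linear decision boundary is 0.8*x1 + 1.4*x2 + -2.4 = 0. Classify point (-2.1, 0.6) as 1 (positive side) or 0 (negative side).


Compute 0.8 * -2.1 + 1.4 * 0.6 + -2.4
= -1.68 + 0.84 + -2.4
= -3.24
Since -3.24 < 0, the point is on the negative side.

0


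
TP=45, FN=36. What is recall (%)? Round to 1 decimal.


Recall = TP / (TP + FN) * 100
= 45 / (45 + 36)
= 45 / 81
= 0.5556
= 55.6%

55.6


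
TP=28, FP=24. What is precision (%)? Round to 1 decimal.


Precision = TP / (TP + FP) * 100
= 28 / (28 + 24)
= 28 / 52
= 0.5385
= 53.8%

53.8


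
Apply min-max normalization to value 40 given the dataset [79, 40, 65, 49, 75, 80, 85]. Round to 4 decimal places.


Min = 40, Max = 85
Range = 85 - 40 = 45
Scaled = (x - min) / (max - min)
= (40 - 40) / 45
= 0 / 45
= 0.0000

0.0000


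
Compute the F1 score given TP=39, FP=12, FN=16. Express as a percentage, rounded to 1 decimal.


Precision = TP / (TP + FP) = 39 / 51 = 0.7647
Recall = TP / (TP + FN) = 39 / 55 = 0.7091
F1 = 2 * P * R / (P + R)
= 2 * 0.7647 * 0.7091 / (0.7647 + 0.7091)
= 1.0845 / 1.4738
= 0.7358
As percentage: 73.6%

73.6


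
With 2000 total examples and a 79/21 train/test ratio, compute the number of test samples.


Train samples = 2000 * 79% = 1580
Test samples = 2000 - 1580
= 420

420


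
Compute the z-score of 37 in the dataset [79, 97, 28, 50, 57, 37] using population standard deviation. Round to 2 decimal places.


Mean = (79 + 97 + 28 + 50 + 57 + 37) / 6 = 58.0
Variance = sum((x_i - mean)^2) / n = 561.3333
Std = sqrt(561.3333) = 23.6925
Z = (x - mean) / std
= (37 - 58.0) / 23.6925
= -21.0 / 23.6925
= -0.89

-0.89


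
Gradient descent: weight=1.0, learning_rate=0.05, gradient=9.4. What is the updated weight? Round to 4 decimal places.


w_new = w_old - lr * gradient
= 1.0 - 0.05 * 9.4
= 1.0 - (0.47)
= 0.5300

0.5300


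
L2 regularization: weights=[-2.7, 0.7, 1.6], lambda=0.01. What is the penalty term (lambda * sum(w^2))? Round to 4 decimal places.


Squaring each weight:
(-2.7)^2 = 7.29
0.7^2 = 0.49
1.6^2 = 2.56
Sum of squares = 10.34
Penalty = 0.01 * 10.34 = 0.1034

0.1034


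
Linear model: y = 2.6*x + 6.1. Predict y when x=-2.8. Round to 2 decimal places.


y = 2.6 * -2.8 + (6.1)
= -7.28 + (6.1)
= -1.18

-1.18


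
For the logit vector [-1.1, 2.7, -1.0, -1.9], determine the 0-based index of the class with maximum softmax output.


Softmax is a monotonic transformation, so it preserves the argmax.
We need to find the index of the maximum logit.
Index 0: -1.1
Index 1: 2.7
Index 2: -1.0
Index 3: -1.9
Maximum logit = 2.7 at index 1

1


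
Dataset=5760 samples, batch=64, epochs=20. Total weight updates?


Iterations per epoch = 5760 / 64 = 90
Total updates = iterations_per_epoch * epochs
= 90 * 20
= 1800

1800


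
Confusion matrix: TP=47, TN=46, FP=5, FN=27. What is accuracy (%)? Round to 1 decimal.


Accuracy = (TP + TN) / (TP + TN + FP + FN) * 100
= (47 + 46) / (47 + 46 + 5 + 27)
= 93 / 125
= 0.744
= 74.4%

74.4


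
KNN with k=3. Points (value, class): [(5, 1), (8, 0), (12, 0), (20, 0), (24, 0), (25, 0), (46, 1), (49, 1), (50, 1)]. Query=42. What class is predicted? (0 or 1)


Distances from query 42:
Point 46 (class 1): distance = 4
Point 49 (class 1): distance = 7
Point 50 (class 1): distance = 8
K=3 nearest neighbors: classes = [1, 1, 1]
Votes for class 1: 3 / 3
Majority vote => class 1

1


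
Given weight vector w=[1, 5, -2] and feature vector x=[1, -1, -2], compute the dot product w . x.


Element-wise products:
1 * 1 = 1
5 * -1 = -5
-2 * -2 = 4
Sum = 1 + -5 + 4
= 0

0


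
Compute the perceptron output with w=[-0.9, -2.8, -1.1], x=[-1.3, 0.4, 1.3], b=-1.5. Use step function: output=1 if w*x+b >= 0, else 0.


z = w . x + b
= -0.9*-1.3 + -2.8*0.4 + -1.1*1.3 + -1.5
= 1.17 + -1.12 + -1.43 + -1.5
= -1.38 + -1.5
= -2.88
Since z = -2.88 < 0, output = 0

0


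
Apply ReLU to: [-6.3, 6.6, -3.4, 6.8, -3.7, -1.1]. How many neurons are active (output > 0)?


ReLU(x) = max(0, x) for each element:
ReLU(-6.3) = 0
ReLU(6.6) = 6.6
ReLU(-3.4) = 0
ReLU(6.8) = 6.8
ReLU(-3.7) = 0
ReLU(-1.1) = 0
Active neurons (>0): 2

2


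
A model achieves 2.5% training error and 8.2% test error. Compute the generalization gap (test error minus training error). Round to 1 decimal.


Generalization gap = test_error - train_error
= 8.2 - 2.5
= 5.7%
A moderate gap.

5.7


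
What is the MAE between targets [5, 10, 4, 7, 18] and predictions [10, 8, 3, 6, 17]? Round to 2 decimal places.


Absolute errors: [5, 2, 1, 1, 1]
Sum of absolute errors = 10
MAE = 10 / 5 = 2.00

2.00


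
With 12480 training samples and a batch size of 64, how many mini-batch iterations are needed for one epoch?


Iterations per epoch = dataset_size / batch_size
= 12480 / 64
= 195

195


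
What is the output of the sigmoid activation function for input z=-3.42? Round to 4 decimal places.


sigmoid(z) = 1 / (1 + exp(-z))
exp(-(-3.42)) = exp(3.42) = 30.5694
1 + 30.5694 = 31.5694
1 / 31.5694 = 0.0317

0.0317


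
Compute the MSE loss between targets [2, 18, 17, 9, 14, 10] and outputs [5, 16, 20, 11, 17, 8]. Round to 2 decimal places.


Differences: [-3, 2, -3, -2, -3, 2]
Squared errors: [9, 4, 9, 4, 9, 4]
Sum of squared errors = 39
MSE = 39 / 6 = 6.50

6.50


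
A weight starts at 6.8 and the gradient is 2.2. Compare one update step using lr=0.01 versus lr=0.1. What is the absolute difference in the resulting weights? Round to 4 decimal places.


With lr=0.01: w_new = 6.8 - 0.01 * 2.2 = 6.778
With lr=0.1: w_new = 6.8 - 0.1 * 2.2 = 6.58
Absolute difference = |6.778 - 6.58|
= 0.1980

0.1980


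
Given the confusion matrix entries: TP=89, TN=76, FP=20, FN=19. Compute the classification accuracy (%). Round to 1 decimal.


Accuracy = (TP + TN) / (TP + TN + FP + FN) * 100
= (89 + 76) / (89 + 76 + 20 + 19)
= 165 / 204
= 0.8088
= 80.9%

80.9


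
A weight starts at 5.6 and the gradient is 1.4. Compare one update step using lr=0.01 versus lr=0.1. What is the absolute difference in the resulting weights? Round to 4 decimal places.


With lr=0.01: w_new = 5.6 - 0.01 * 1.4 = 5.586
With lr=0.1: w_new = 5.6 - 0.1 * 1.4 = 5.46
Absolute difference = |5.586 - 5.46|
= 0.1260

0.1260


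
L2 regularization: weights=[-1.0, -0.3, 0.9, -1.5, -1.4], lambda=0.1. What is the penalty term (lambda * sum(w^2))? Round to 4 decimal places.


Squaring each weight:
(-1.0)^2 = 1.0
(-0.3)^2 = 0.09
0.9^2 = 0.81
(-1.5)^2 = 2.25
(-1.4)^2 = 1.96
Sum of squares = 6.11
Penalty = 0.1 * 6.11 = 0.6110

0.6110


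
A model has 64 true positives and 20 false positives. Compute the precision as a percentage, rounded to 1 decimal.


Precision = TP / (TP + FP) * 100
= 64 / (64 + 20)
= 64 / 84
= 0.7619
= 76.2%

76.2


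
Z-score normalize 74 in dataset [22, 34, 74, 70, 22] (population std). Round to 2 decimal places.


Mean = (22 + 34 + 74 + 70 + 22) / 5 = 44.4
Variance = sum((x_i - mean)^2) / n = 528.64
Std = sqrt(528.64) = 22.9922
Z = (x - mean) / std
= (74 - 44.4) / 22.9922
= 29.6 / 22.9922
= 1.29

1.29


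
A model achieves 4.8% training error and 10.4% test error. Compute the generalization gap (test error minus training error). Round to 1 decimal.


Generalization gap = test_error - train_error
= 10.4 - 4.8
= 5.6%
A moderate gap.

5.6


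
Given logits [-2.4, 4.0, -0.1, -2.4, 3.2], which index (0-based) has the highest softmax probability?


Softmax is a monotonic transformation, so it preserves the argmax.
We need to find the index of the maximum logit.
Index 0: -2.4
Index 1: 4.0
Index 2: -0.1
Index 3: -2.4
Index 4: 3.2
Maximum logit = 4.0 at index 1

1


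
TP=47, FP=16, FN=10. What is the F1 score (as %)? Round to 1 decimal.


Precision = TP / (TP + FP) = 47 / 63 = 0.746
Recall = TP / (TP + FN) = 47 / 57 = 0.8246
F1 = 2 * P * R / (P + R)
= 2 * 0.746 * 0.8246 / (0.746 + 0.8246)
= 1.2303 / 1.5706
= 0.7833
As percentage: 78.3%

78.3


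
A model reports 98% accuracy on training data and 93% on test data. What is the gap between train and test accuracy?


Gap = train_accuracy - test_accuracy
= 98 - 93
= 5%
This moderate gap may indicate mild overfitting.

5


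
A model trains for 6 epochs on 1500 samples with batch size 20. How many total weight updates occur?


Iterations per epoch = 1500 / 20 = 75
Total updates = iterations_per_epoch * epochs
= 75 * 6
= 450

450


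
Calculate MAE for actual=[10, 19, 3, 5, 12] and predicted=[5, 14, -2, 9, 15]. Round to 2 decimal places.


Absolute errors: [5, 5, 5, 4, 3]
Sum of absolute errors = 22
MAE = 22 / 5 = 4.40

4.40


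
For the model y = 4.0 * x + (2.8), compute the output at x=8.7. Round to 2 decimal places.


y = 4.0 * 8.7 + (2.8)
= 34.8 + (2.8)
= 37.60

37.60


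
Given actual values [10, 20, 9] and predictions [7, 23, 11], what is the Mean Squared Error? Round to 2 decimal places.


Differences: [3, -3, -2]
Squared errors: [9, 9, 4]
Sum of squared errors = 22
MSE = 22 / 3 = 7.33

7.33


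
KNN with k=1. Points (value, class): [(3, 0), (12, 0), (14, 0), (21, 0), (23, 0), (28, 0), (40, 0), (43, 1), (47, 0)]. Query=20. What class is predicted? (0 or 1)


Distances from query 20:
Point 21 (class 0): distance = 1
K=1 nearest neighbors: classes = [0]
Votes for class 1: 0 / 1
Majority vote => class 0

0


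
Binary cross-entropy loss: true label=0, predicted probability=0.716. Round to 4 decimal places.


For y=0: Loss = -log(1-p)
= -log(1 - 0.716)
= -log(0.284)
= -(-1.2588)
= 1.2588

1.2588


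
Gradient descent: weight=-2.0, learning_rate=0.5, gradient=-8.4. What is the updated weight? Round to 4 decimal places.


w_new = w_old - lr * gradient
= -2.0 - 0.5 * -8.4
= -2.0 - (-4.2)
= 2.2000

2.2000


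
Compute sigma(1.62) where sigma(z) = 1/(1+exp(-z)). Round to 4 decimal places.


sigmoid(z) = 1 / (1 + exp(-z))
exp(-(1.62)) = exp(-1.62) = 0.1979
1 + 0.1979 = 1.1979
1 / 1.1979 = 0.8348

0.8348


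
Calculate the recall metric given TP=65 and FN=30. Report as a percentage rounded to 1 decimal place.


Recall = TP / (TP + FN) * 100
= 65 / (65 + 30)
= 65 / 95
= 0.6842
= 68.4%

68.4


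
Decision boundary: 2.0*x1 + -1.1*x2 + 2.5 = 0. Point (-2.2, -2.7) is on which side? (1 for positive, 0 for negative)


Compute 2.0 * -2.2 + -1.1 * -2.7 + 2.5
= -4.4 + 2.97 + 2.5
= 1.07
Since 1.07 >= 0, the point is on the positive side.

1


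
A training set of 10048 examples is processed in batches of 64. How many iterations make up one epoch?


Iterations per epoch = dataset_size / batch_size
= 10048 / 64
= 157

157


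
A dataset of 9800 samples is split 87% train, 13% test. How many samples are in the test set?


Train samples = 9800 * 87% = 8526
Test samples = 9800 - 8526
= 1274

1274


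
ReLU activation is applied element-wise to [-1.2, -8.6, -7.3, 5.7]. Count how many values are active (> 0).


ReLU(x) = max(0, x) for each element:
ReLU(-1.2) = 0
ReLU(-8.6) = 0
ReLU(-7.3) = 0
ReLU(5.7) = 5.7
Active neurons (>0): 1

1


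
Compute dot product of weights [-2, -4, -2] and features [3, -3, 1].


Element-wise products:
-2 * 3 = -6
-4 * -3 = 12
-2 * 1 = -2
Sum = -6 + 12 + -2
= 4

4


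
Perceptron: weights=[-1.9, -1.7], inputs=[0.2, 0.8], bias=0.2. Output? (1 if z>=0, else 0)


z = w . x + b
= -1.9*0.2 + -1.7*0.8 + 0.2
= -0.38 + -1.36 + 0.2
= -1.74 + 0.2
= -1.54
Since z = -1.54 < 0, output = 0

0


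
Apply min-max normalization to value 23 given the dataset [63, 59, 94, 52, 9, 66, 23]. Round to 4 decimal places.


Min = 9, Max = 94
Range = 94 - 9 = 85
Scaled = (x - min) / (max - min)
= (23 - 9) / 85
= 14 / 85
= 0.1647

0.1647


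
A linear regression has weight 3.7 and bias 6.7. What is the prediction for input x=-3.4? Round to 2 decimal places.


y = 3.7 * -3.4 + (6.7)
= -12.58 + (6.7)
= -5.88

-5.88


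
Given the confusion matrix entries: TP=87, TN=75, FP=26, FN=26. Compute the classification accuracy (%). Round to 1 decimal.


Accuracy = (TP + TN) / (TP + TN + FP + FN) * 100
= (87 + 75) / (87 + 75 + 26 + 26)
= 162 / 214
= 0.757
= 75.7%

75.7


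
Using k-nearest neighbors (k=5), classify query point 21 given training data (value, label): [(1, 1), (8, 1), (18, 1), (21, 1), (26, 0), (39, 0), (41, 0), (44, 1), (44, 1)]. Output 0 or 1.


Distances from query 21:
Point 21 (class 1): distance = 0
Point 18 (class 1): distance = 3
Point 26 (class 0): distance = 5
Point 8 (class 1): distance = 13
Point 39 (class 0): distance = 18
K=5 nearest neighbors: classes = [1, 1, 0, 1, 0]
Votes for class 1: 3 / 5
Majority vote => class 1

1


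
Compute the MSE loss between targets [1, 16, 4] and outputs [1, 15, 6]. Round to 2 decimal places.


Differences: [0, 1, -2]
Squared errors: [0, 1, 4]
Sum of squared errors = 5
MSE = 5 / 3 = 1.67

1.67


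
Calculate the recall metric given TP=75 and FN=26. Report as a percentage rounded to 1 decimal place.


Recall = TP / (TP + FN) * 100
= 75 / (75 + 26)
= 75 / 101
= 0.7426
= 74.3%

74.3


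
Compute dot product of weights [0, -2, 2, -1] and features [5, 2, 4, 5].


Element-wise products:
0 * 5 = 0
-2 * 2 = -4
2 * 4 = 8
-1 * 5 = -5
Sum = 0 + -4 + 8 + -5
= -1

-1


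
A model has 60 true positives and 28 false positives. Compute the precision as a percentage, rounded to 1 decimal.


Precision = TP / (TP + FP) * 100
= 60 / (60 + 28)
= 60 / 88
= 0.6818
= 68.2%

68.2


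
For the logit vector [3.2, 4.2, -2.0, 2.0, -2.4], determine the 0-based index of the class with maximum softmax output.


Softmax is a monotonic transformation, so it preserves the argmax.
We need to find the index of the maximum logit.
Index 0: 3.2
Index 1: 4.2
Index 2: -2.0
Index 3: 2.0
Index 4: -2.4
Maximum logit = 4.2 at index 1

1


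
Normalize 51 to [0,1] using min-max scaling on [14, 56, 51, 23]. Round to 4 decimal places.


Min = 14, Max = 56
Range = 56 - 14 = 42
Scaled = (x - min) / (max - min)
= (51 - 14) / 42
= 37 / 42
= 0.8810

0.8810


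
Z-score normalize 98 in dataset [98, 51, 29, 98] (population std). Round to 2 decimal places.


Mean = (98 + 51 + 29 + 98) / 4 = 69.0
Variance = sum((x_i - mean)^2) / n = 901.5
Std = sqrt(901.5) = 30.025
Z = (x - mean) / std
= (98 - 69.0) / 30.025
= 29.0 / 30.025
= 0.97

0.97


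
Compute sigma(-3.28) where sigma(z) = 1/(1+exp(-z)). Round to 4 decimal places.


sigmoid(z) = 1 / (1 + exp(-z))
exp(-(-3.28)) = exp(3.28) = 26.5758
1 + 26.5758 = 27.5758
1 / 27.5758 = 0.0363

0.0363


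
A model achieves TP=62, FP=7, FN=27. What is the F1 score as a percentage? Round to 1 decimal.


Precision = TP / (TP + FP) = 62 / 69 = 0.8986
Recall = TP / (TP + FN) = 62 / 89 = 0.6966
F1 = 2 * P * R / (P + R)
= 2 * 0.8986 * 0.6966 / (0.8986 + 0.6966)
= 1.2519 / 1.5952
= 0.7848
As percentage: 78.5%

78.5


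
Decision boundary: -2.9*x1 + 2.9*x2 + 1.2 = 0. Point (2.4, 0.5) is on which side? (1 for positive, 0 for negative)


Compute -2.9 * 2.4 + 2.9 * 0.5 + 1.2
= -6.96 + 1.45 + 1.2
= -4.31
Since -4.31 < 0, the point is on the negative side.

0


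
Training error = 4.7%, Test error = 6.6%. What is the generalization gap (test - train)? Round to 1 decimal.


Generalization gap = test_error - train_error
= 6.6 - 4.7
= 1.9%
A small gap suggests good generalization.

1.9


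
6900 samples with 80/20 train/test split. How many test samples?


Train samples = 6900 * 80% = 5520
Test samples = 6900 - 5520
= 1380

1380


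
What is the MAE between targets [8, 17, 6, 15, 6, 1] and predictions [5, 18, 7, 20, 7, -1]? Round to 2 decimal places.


Absolute errors: [3, 1, 1, 5, 1, 2]
Sum of absolute errors = 13
MAE = 13 / 6 = 2.17

2.17


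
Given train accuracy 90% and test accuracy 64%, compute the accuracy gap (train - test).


Gap = train_accuracy - test_accuracy
= 90 - 64
= 26%
This large gap strongly indicates overfitting.

26


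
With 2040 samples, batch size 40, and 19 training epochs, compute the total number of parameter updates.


Iterations per epoch = 2040 / 40 = 51
Total updates = iterations_per_epoch * epochs
= 51 * 19
= 969

969


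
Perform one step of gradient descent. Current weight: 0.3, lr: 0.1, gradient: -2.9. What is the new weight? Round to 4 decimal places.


w_new = w_old - lr * gradient
= 0.3 - 0.1 * -2.9
= 0.3 - (-0.29)
= 0.5900

0.5900


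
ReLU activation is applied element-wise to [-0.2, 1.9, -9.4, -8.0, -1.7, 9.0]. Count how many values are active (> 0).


ReLU(x) = max(0, x) for each element:
ReLU(-0.2) = 0
ReLU(1.9) = 1.9
ReLU(-9.4) = 0
ReLU(-8.0) = 0
ReLU(-1.7) = 0
ReLU(9.0) = 9.0
Active neurons (>0): 2

2


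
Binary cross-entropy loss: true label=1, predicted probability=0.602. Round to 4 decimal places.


For y=1: Loss = -log(p)
= -log(0.602)
= -(-0.5075)
= 0.5075

0.5075


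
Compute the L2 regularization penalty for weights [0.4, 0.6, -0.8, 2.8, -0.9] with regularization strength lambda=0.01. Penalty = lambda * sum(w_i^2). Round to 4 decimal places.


Squaring each weight:
0.4^2 = 0.16
0.6^2 = 0.36
(-0.8)^2 = 0.64
2.8^2 = 7.84
(-0.9)^2 = 0.81
Sum of squares = 9.81
Penalty = 0.01 * 9.81 = 0.0981

0.0981


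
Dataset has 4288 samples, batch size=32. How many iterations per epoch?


Iterations per epoch = dataset_size / batch_size
= 4288 / 32
= 134

134


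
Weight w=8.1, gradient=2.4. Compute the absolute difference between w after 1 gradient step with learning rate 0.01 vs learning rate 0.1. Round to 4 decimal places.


With lr=0.01: w_new = 8.1 - 0.01 * 2.4 = 8.076
With lr=0.1: w_new = 8.1 - 0.1 * 2.4 = 7.86
Absolute difference = |8.076 - 7.86|
= 0.2160

0.2160


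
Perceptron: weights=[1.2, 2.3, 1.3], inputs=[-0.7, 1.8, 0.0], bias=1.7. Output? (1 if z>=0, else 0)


z = w . x + b
= 1.2*-0.7 + 2.3*1.8 + 1.3*0.0 + 1.7
= -0.84 + 4.14 + 0.0 + 1.7
= 3.3 + 1.7
= 5.0
Since z = 5.0 >= 0, output = 1

1


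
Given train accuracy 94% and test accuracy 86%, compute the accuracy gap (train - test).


Gap = train_accuracy - test_accuracy
= 94 - 86
= 8%
This moderate gap may indicate mild overfitting.

8


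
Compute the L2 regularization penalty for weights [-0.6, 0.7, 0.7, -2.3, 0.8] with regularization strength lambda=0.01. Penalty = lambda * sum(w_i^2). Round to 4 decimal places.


Squaring each weight:
(-0.6)^2 = 0.36
0.7^2 = 0.49
0.7^2 = 0.49
(-2.3)^2 = 5.29
0.8^2 = 0.64
Sum of squares = 7.27
Penalty = 0.01 * 7.27 = 0.0727

0.0727


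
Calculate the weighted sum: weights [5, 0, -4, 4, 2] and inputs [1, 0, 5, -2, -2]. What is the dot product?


Element-wise products:
5 * 1 = 5
0 * 0 = 0
-4 * 5 = -20
4 * -2 = -8
2 * -2 = -4
Sum = 5 + 0 + -20 + -8 + -4
= -27

-27


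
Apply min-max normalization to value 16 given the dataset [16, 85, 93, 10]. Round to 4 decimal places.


Min = 10, Max = 93
Range = 93 - 10 = 83
Scaled = (x - min) / (max - min)
= (16 - 10) / 83
= 6 / 83
= 0.0723

0.0723


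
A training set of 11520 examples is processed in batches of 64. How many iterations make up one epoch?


Iterations per epoch = dataset_size / batch_size
= 11520 / 64
= 180

180


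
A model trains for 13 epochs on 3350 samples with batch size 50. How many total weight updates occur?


Iterations per epoch = 3350 / 50 = 67
Total updates = iterations_per_epoch * epochs
= 67 * 13
= 871

871


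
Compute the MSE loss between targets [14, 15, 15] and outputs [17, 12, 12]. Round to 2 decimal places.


Differences: [-3, 3, 3]
Squared errors: [9, 9, 9]
Sum of squared errors = 27
MSE = 27 / 3 = 9.00

9.00


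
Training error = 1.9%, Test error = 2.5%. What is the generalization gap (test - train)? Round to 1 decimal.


Generalization gap = test_error - train_error
= 2.5 - 1.9
= 0.6%
A small gap suggests good generalization.

0.6


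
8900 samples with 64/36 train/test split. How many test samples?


Train samples = 8900 * 64% = 5696
Test samples = 8900 - 5696
= 3204

3204


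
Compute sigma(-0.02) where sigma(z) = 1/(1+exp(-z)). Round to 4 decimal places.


sigmoid(z) = 1 / (1 + exp(-z))
exp(-(-0.02)) = exp(0.02) = 1.0202
1 + 1.0202 = 2.0202
1 / 2.0202 = 0.4950

0.4950


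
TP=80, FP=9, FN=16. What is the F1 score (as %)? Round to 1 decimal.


Precision = TP / (TP + FP) = 80 / 89 = 0.8989
Recall = TP / (TP + FN) = 80 / 96 = 0.8333
F1 = 2 * P * R / (P + R)
= 2 * 0.8989 * 0.8333 / (0.8989 + 0.8333)
= 1.4981 / 1.7322
= 0.8649
As percentage: 86.5%

86.5


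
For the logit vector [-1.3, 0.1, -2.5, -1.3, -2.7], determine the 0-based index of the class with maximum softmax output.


Softmax is a monotonic transformation, so it preserves the argmax.
We need to find the index of the maximum logit.
Index 0: -1.3
Index 1: 0.1
Index 2: -2.5
Index 3: -1.3
Index 4: -2.7
Maximum logit = 0.1 at index 1

1


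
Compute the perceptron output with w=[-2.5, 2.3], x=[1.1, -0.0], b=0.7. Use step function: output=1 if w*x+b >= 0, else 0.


z = w . x + b
= -2.5*1.1 + 2.3*-0.0 + 0.7
= -2.75 + -0.0 + 0.7
= -2.75 + 0.7
= -2.05
Since z = -2.05 < 0, output = 0

0


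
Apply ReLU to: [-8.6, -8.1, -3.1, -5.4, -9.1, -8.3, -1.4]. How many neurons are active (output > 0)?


ReLU(x) = max(0, x) for each element:
ReLU(-8.6) = 0
ReLU(-8.1) = 0
ReLU(-3.1) = 0
ReLU(-5.4) = 0
ReLU(-9.1) = 0
ReLU(-8.3) = 0
ReLU(-1.4) = 0
Active neurons (>0): 0

0


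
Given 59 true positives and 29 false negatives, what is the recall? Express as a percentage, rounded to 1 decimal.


Recall = TP / (TP + FN) * 100
= 59 / (59 + 29)
= 59 / 88
= 0.6705
= 67.0%

67.0


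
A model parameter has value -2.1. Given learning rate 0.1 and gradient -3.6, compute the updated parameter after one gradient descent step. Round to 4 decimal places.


w_new = w_old - lr * gradient
= -2.1 - 0.1 * -3.6
= -2.1 - (-0.36)
= -1.7400

-1.7400


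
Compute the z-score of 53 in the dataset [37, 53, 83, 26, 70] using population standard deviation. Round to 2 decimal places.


Mean = (37 + 53 + 83 + 26 + 70) / 5 = 53.8
Variance = sum((x_i - mean)^2) / n = 434.16
Std = sqrt(434.16) = 20.8365
Z = (x - mean) / std
= (53 - 53.8) / 20.8365
= -0.8 / 20.8365
= -0.04

-0.04


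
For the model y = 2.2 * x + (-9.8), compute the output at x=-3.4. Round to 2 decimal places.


y = 2.2 * -3.4 + (-9.8)
= -7.48 + (-9.8)
= -17.28

-17.28


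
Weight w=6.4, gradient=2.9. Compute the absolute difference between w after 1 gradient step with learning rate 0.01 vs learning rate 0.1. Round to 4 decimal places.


With lr=0.01: w_new = 6.4 - 0.01 * 2.9 = 6.371
With lr=0.1: w_new = 6.4 - 0.1 * 2.9 = 6.11
Absolute difference = |6.371 - 6.11|
= 0.2610

0.2610


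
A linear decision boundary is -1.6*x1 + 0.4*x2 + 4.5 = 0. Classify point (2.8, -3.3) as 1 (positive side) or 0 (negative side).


Compute -1.6 * 2.8 + 0.4 * -3.3 + 4.5
= -4.48 + -1.32 + 4.5
= -1.3
Since -1.3 < 0, the point is on the negative side.

0


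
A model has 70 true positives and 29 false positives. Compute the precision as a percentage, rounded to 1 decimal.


Precision = TP / (TP + FP) * 100
= 70 / (70 + 29)
= 70 / 99
= 0.7071
= 70.7%

70.7


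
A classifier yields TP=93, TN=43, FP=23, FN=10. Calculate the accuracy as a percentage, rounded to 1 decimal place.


Accuracy = (TP + TN) / (TP + TN + FP + FN) * 100
= (93 + 43) / (93 + 43 + 23 + 10)
= 136 / 169
= 0.8047
= 80.5%

80.5


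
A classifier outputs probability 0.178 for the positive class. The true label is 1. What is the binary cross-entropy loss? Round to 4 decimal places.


For y=1: Loss = -log(p)
= -log(0.178)
= -(-1.726)
= 1.7260

1.7260


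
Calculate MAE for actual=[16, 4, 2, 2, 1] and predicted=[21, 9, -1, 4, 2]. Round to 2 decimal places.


Absolute errors: [5, 5, 3, 2, 1]
Sum of absolute errors = 16
MAE = 16 / 5 = 3.20

3.20


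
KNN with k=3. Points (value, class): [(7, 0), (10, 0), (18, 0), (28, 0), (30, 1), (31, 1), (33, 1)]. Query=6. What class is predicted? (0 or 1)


Distances from query 6:
Point 7 (class 0): distance = 1
Point 10 (class 0): distance = 4
Point 18 (class 0): distance = 12
K=3 nearest neighbors: classes = [0, 0, 0]
Votes for class 1: 0 / 3
Majority vote => class 0

0


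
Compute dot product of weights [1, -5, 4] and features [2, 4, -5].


Element-wise products:
1 * 2 = 2
-5 * 4 = -20
4 * -5 = -20
Sum = 2 + -20 + -20
= -38

-38


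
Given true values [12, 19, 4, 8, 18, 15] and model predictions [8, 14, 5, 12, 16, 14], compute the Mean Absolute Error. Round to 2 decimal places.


Absolute errors: [4, 5, 1, 4, 2, 1]
Sum of absolute errors = 17
MAE = 17 / 6 = 2.83

2.83


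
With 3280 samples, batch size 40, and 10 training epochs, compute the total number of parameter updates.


Iterations per epoch = 3280 / 40 = 82
Total updates = iterations_per_epoch * epochs
= 82 * 10
= 820

820


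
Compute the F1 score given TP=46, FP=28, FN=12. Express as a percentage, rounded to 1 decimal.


Precision = TP / (TP + FP) = 46 / 74 = 0.6216
Recall = TP / (TP + FN) = 46 / 58 = 0.7931
F1 = 2 * P * R / (P + R)
= 2 * 0.6216 * 0.7931 / (0.6216 + 0.7931)
= 0.986 / 1.4147
= 0.697
As percentage: 69.7%

69.7


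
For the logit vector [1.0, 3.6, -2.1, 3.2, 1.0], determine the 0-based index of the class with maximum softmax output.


Softmax is a monotonic transformation, so it preserves the argmax.
We need to find the index of the maximum logit.
Index 0: 1.0
Index 1: 3.6
Index 2: -2.1
Index 3: 3.2
Index 4: 1.0
Maximum logit = 3.6 at index 1

1


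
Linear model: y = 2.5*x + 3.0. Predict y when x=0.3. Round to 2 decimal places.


y = 2.5 * 0.3 + (3.0)
= 0.75 + (3.0)
= 3.75

3.75


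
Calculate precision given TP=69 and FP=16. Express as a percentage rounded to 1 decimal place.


Precision = TP / (TP + FP) * 100
= 69 / (69 + 16)
= 69 / 85
= 0.8118
= 81.2%

81.2


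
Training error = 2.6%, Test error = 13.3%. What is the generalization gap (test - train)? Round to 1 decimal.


Generalization gap = test_error - train_error
= 13.3 - 2.6
= 10.7%
A large gap suggests overfitting.

10.7


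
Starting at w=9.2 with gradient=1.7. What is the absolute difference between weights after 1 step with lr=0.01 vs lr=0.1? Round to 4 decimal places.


With lr=0.01: w_new = 9.2 - 0.01 * 1.7 = 9.183
With lr=0.1: w_new = 9.2 - 0.1 * 1.7 = 9.03
Absolute difference = |9.183 - 9.03|
= 0.1530

0.1530


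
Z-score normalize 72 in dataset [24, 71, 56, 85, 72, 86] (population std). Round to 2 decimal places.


Mean = (24 + 71 + 56 + 85 + 72 + 86) / 6 = 65.6667
Variance = sum((x_i - mean)^2) / n = 447.5556
Std = sqrt(447.5556) = 21.1555
Z = (x - mean) / std
= (72 - 65.6667) / 21.1555
= 6.3333 / 21.1555
= 0.30

0.30


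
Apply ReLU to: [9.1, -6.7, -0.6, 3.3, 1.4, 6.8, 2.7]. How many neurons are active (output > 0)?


ReLU(x) = max(0, x) for each element:
ReLU(9.1) = 9.1
ReLU(-6.7) = 0
ReLU(-0.6) = 0
ReLU(3.3) = 3.3
ReLU(1.4) = 1.4
ReLU(6.8) = 6.8
ReLU(2.7) = 2.7
Active neurons (>0): 5

5


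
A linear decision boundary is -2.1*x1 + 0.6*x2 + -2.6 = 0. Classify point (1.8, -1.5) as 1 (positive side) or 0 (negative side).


Compute -2.1 * 1.8 + 0.6 * -1.5 + -2.6
= -3.78 + -0.9 + -2.6
= -7.28
Since -7.28 < 0, the point is on the negative side.

0


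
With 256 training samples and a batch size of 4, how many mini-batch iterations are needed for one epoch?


Iterations per epoch = dataset_size / batch_size
= 256 / 4
= 64

64


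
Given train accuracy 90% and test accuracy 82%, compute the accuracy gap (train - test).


Gap = train_accuracy - test_accuracy
= 90 - 82
= 8%
This moderate gap may indicate mild overfitting.

8


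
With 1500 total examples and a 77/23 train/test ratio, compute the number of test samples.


Train samples = 1500 * 77% = 1155
Test samples = 1500 - 1155
= 345

345


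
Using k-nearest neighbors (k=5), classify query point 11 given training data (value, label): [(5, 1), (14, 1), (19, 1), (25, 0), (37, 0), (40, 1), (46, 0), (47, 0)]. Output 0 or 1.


Distances from query 11:
Point 14 (class 1): distance = 3
Point 5 (class 1): distance = 6
Point 19 (class 1): distance = 8
Point 25 (class 0): distance = 14
Point 37 (class 0): distance = 26
K=5 nearest neighbors: classes = [1, 1, 1, 0, 0]
Votes for class 1: 3 / 5
Majority vote => class 1

1


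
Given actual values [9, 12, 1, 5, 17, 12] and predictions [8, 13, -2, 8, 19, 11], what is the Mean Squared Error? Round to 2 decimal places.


Differences: [1, -1, 3, -3, -2, 1]
Squared errors: [1, 1, 9, 9, 4, 1]
Sum of squared errors = 25
MSE = 25 / 6 = 4.17

4.17


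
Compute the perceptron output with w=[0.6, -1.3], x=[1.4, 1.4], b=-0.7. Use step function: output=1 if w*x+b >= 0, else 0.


z = w . x + b
= 0.6*1.4 + -1.3*1.4 + -0.7
= 0.84 + -1.82 + -0.7
= -0.98 + -0.7
= -1.68
Since z = -1.68 < 0, output = 0

0


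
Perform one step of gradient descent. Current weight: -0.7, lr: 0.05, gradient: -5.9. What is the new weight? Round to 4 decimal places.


w_new = w_old - lr * gradient
= -0.7 - 0.05 * -5.9
= -0.7 - (-0.295)
= -0.4050

-0.4050


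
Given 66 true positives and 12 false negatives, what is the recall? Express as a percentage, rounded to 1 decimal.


Recall = TP / (TP + FN) * 100
= 66 / (66 + 12)
= 66 / 78
= 0.8462
= 84.6%

84.6


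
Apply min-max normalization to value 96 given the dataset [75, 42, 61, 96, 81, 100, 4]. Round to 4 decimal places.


Min = 4, Max = 100
Range = 100 - 4 = 96
Scaled = (x - min) / (max - min)
= (96 - 4) / 96
= 92 / 96
= 0.9583

0.9583


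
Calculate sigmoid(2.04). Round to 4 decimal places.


sigmoid(z) = 1 / (1 + exp(-z))
exp(-(2.04)) = exp(-2.04) = 0.13
1 + 0.13 = 1.13
1 / 1.13 = 0.8849

0.8849


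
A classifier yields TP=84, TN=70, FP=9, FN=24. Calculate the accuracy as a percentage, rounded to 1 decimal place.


Accuracy = (TP + TN) / (TP + TN + FP + FN) * 100
= (84 + 70) / (84 + 70 + 9 + 24)
= 154 / 187
= 0.8235
= 82.4%

82.4


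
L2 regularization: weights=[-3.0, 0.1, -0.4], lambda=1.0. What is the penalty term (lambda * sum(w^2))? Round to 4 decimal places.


Squaring each weight:
(-3.0)^2 = 9.0
0.1^2 = 0.01
(-0.4)^2 = 0.16
Sum of squares = 9.17
Penalty = 1.0 * 9.17 = 9.1700

9.1700


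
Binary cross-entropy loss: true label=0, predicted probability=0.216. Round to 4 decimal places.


For y=0: Loss = -log(1-p)
= -log(1 - 0.216)
= -log(0.784)
= -(-0.2433)
= 0.2433

0.2433


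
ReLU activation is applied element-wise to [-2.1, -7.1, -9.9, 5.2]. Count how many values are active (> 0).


ReLU(x) = max(0, x) for each element:
ReLU(-2.1) = 0
ReLU(-7.1) = 0
ReLU(-9.9) = 0
ReLU(5.2) = 5.2
Active neurons (>0): 1

1


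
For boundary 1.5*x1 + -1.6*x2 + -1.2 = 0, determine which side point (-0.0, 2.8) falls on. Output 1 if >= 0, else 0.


Compute 1.5 * -0.0 + -1.6 * 2.8 + -1.2
= -0.0 + -4.48 + -1.2
= -5.68
Since -5.68 < 0, the point is on the negative side.

0


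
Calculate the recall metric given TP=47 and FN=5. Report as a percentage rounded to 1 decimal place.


Recall = TP / (TP + FN) * 100
= 47 / (47 + 5)
= 47 / 52
= 0.9038
= 90.4%

90.4


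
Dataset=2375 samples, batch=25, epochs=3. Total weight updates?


Iterations per epoch = 2375 / 25 = 95
Total updates = iterations_per_epoch * epochs
= 95 * 3
= 285

285


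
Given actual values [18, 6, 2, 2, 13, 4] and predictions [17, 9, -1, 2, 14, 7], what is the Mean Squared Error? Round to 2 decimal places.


Differences: [1, -3, 3, 0, -1, -3]
Squared errors: [1, 9, 9, 0, 1, 9]
Sum of squared errors = 29
MSE = 29 / 6 = 4.83

4.83


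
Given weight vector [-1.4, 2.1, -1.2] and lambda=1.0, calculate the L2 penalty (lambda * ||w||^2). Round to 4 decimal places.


Squaring each weight:
(-1.4)^2 = 1.96
2.1^2 = 4.41
(-1.2)^2 = 1.44
Sum of squares = 7.81
Penalty = 1.0 * 7.81 = 7.8100

7.8100


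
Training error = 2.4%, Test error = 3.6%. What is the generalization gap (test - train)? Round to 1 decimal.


Generalization gap = test_error - train_error
= 3.6 - 2.4
= 1.2%
A small gap suggests good generalization.

1.2


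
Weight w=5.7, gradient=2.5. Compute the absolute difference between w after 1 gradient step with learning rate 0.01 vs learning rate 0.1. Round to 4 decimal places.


With lr=0.01: w_new = 5.7 - 0.01 * 2.5 = 5.675
With lr=0.1: w_new = 5.7 - 0.1 * 2.5 = 5.45
Absolute difference = |5.675 - 5.45|
= 0.2250

0.2250


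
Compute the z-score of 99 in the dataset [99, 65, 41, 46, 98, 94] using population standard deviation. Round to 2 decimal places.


Mean = (99 + 65 + 41 + 46 + 98 + 94) / 6 = 73.8333
Variance = sum((x_i - mean)^2) / n = 592.4722
Std = sqrt(592.4722) = 24.3408
Z = (x - mean) / std
= (99 - 73.8333) / 24.3408
= 25.1667 / 24.3408
= 1.03

1.03


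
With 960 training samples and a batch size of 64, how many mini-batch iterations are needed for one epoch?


Iterations per epoch = dataset_size / batch_size
= 960 / 64
= 15

15


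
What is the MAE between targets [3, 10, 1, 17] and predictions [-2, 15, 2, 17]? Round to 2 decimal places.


Absolute errors: [5, 5, 1, 0]
Sum of absolute errors = 11
MAE = 11 / 4 = 2.75

2.75


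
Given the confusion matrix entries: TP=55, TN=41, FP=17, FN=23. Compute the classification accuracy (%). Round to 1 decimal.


Accuracy = (TP + TN) / (TP + TN + FP + FN) * 100
= (55 + 41) / (55 + 41 + 17 + 23)
= 96 / 136
= 0.7059
= 70.6%

70.6


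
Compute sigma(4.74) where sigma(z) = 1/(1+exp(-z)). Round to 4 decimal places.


sigmoid(z) = 1 / (1 + exp(-z))
exp(-(4.74)) = exp(-4.74) = 0.0087
1 + 0.0087 = 1.0087
1 / 1.0087 = 0.9913

0.9913


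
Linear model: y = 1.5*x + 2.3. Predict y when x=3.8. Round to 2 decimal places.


y = 1.5 * 3.8 + (2.3)
= 5.7 + (2.3)
= 8.00

8.00


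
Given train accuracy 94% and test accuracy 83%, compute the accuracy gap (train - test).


Gap = train_accuracy - test_accuracy
= 94 - 83
= 11%
This gap suggests the model is overfitting.

11


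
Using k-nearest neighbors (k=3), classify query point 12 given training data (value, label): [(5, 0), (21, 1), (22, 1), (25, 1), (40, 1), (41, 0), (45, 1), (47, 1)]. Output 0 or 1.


Distances from query 12:
Point 5 (class 0): distance = 7
Point 21 (class 1): distance = 9
Point 22 (class 1): distance = 10
K=3 nearest neighbors: classes = [0, 1, 1]
Votes for class 1: 2 / 3
Majority vote => class 1

1


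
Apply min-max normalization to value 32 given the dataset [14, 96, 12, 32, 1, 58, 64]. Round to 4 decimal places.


Min = 1, Max = 96
Range = 96 - 1 = 95
Scaled = (x - min) / (max - min)
= (32 - 1) / 95
= 31 / 95
= 0.3263

0.3263


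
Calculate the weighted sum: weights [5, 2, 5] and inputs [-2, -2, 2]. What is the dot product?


Element-wise products:
5 * -2 = -10
2 * -2 = -4
5 * 2 = 10
Sum = -10 + -4 + 10
= -4

-4


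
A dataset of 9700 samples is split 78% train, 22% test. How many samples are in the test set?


Train samples = 9700 * 78% = 7566
Test samples = 9700 - 7566
= 2134

2134


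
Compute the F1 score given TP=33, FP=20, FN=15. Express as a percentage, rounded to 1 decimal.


Precision = TP / (TP + FP) = 33 / 53 = 0.6226
Recall = TP / (TP + FN) = 33 / 48 = 0.6875
F1 = 2 * P * R / (P + R)
= 2 * 0.6226 * 0.6875 / (0.6226 + 0.6875)
= 0.8561 / 1.3101
= 0.6535
As percentage: 65.3%

65.3


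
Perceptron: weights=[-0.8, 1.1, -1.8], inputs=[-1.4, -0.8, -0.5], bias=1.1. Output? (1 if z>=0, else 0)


z = w . x + b
= -0.8*-1.4 + 1.1*-0.8 + -1.8*-0.5 + 1.1
= 1.12 + -0.88 + 0.9 + 1.1
= 1.14 + 1.1
= 2.24
Since z = 2.24 >= 0, output = 1

1


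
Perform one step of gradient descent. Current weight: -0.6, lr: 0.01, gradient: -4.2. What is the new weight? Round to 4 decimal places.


w_new = w_old - lr * gradient
= -0.6 - 0.01 * -4.2
= -0.6 - (-0.042)
= -0.5580

-0.5580


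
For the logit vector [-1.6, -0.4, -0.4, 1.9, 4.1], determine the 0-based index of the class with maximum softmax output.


Softmax is a monotonic transformation, so it preserves the argmax.
We need to find the index of the maximum logit.
Index 0: -1.6
Index 1: -0.4
Index 2: -0.4
Index 3: 1.9
Index 4: 4.1
Maximum logit = 4.1 at index 4

4


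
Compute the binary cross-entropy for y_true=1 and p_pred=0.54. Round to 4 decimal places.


For y=1: Loss = -log(p)
= -log(0.54)
= -(-0.6162)
= 0.6162

0.6162


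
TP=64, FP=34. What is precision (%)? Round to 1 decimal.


Precision = TP / (TP + FP) * 100
= 64 / (64 + 34)
= 64 / 98
= 0.6531
= 65.3%

65.3


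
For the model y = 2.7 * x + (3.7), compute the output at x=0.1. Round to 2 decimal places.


y = 2.7 * 0.1 + (3.7)
= 0.27 + (3.7)
= 3.97

3.97


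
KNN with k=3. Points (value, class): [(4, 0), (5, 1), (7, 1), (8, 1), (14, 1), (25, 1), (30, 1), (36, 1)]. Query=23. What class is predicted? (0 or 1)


Distances from query 23:
Point 25 (class 1): distance = 2
Point 30 (class 1): distance = 7
Point 14 (class 1): distance = 9
K=3 nearest neighbors: classes = [1, 1, 1]
Votes for class 1: 3 / 3
Majority vote => class 1

1


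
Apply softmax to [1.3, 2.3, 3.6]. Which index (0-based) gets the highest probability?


Softmax is a monotonic transformation, so it preserves the argmax.
We need to find the index of the maximum logit.
Index 0: 1.3
Index 1: 2.3
Index 2: 3.6
Maximum logit = 3.6 at index 2

2


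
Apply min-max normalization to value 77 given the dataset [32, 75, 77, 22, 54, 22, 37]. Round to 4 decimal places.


Min = 22, Max = 77
Range = 77 - 22 = 55
Scaled = (x - min) / (max - min)
= (77 - 22) / 55
= 55 / 55
= 1.0000

1.0000


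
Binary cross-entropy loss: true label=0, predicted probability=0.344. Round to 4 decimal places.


For y=0: Loss = -log(1-p)
= -log(1 - 0.344)
= -log(0.656)
= -(-0.4216)
= 0.4216

0.4216


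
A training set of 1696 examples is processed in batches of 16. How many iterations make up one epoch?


Iterations per epoch = dataset_size / batch_size
= 1696 / 16
= 106

106


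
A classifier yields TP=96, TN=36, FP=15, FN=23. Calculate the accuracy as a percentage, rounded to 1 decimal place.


Accuracy = (TP + TN) / (TP + TN + FP + FN) * 100
= (96 + 36) / (96 + 36 + 15 + 23)
= 132 / 170
= 0.7765
= 77.6%

77.6


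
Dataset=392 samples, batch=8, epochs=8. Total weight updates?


Iterations per epoch = 392 / 8 = 49
Total updates = iterations_per_epoch * epochs
= 49 * 8
= 392

392


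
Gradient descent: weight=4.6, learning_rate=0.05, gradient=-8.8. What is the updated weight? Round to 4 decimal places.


w_new = w_old - lr * gradient
= 4.6 - 0.05 * -8.8
= 4.6 - (-0.44)
= 5.0400

5.0400


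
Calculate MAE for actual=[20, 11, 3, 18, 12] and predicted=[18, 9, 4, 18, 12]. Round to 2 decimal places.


Absolute errors: [2, 2, 1, 0, 0]
Sum of absolute errors = 5
MAE = 5 / 5 = 1.00

1.00


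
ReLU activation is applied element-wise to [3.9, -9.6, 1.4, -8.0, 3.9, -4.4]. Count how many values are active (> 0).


ReLU(x) = max(0, x) for each element:
ReLU(3.9) = 3.9
ReLU(-9.6) = 0
ReLU(1.4) = 1.4
ReLU(-8.0) = 0
ReLU(3.9) = 3.9
ReLU(-4.4) = 0
Active neurons (>0): 3

3


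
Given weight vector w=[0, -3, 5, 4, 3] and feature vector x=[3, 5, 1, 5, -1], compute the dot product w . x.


Element-wise products:
0 * 3 = 0
-3 * 5 = -15
5 * 1 = 5
4 * 5 = 20
3 * -1 = -3
Sum = 0 + -15 + 5 + 20 + -3
= 7

7


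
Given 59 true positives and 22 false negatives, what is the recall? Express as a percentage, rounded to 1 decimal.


Recall = TP / (TP + FN) * 100
= 59 / (59 + 22)
= 59 / 81
= 0.7284
= 72.8%

72.8


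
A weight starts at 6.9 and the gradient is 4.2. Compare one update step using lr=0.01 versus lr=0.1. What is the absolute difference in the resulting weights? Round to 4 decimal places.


With lr=0.01: w_new = 6.9 - 0.01 * 4.2 = 6.858
With lr=0.1: w_new = 6.9 - 0.1 * 4.2 = 6.48
Absolute difference = |6.858 - 6.48|
= 0.3780

0.3780


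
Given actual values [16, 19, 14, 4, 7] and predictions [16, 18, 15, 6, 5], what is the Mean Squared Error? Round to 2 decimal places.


Differences: [0, 1, -1, -2, 2]
Squared errors: [0, 1, 1, 4, 4]
Sum of squared errors = 10
MSE = 10 / 5 = 2.00

2.00
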